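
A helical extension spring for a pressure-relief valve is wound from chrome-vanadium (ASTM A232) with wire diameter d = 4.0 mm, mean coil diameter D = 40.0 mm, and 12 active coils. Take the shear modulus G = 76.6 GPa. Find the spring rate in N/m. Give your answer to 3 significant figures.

3190 N/m

k = Gd⁴/(8D³N_a) = (76.6×10³ × 4.0⁴) / (8 × 40.0³ × 12)
  = 1.96096e+07 / 6.144e+06 = 3.1917 N/mm = 3191.7 N/m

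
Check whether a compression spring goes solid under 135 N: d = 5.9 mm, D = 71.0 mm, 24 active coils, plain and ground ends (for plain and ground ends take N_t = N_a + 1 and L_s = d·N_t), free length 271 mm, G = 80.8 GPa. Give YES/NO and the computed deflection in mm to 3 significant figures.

NO, δ = 94.8 mm

k = Gd⁴/(8D³N_a) = (80.8×10³)(5.9⁴)/(8·71.0³·24) = 1.4248 N/mm
N_t = 25; L_s = 5.9·25 = 147.5 mm; δ_solid = L₀ − L_s = 271 − 147.5 = 123.5 mm
δ = F/k = 135/1.4248 = 94.752 mm
δ < δ_solid → spring does not go solid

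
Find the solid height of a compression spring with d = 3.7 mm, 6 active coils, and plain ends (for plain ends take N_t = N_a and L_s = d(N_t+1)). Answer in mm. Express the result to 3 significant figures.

25.9 mm

plain ends: N_t = N_a = 6
L_s = d·(N_t+1) = 3.7 × 7 = 25.9 mm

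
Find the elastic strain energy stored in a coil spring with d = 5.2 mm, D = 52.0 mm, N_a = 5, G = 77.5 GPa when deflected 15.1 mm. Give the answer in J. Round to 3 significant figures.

1.15 J

k = Gd⁴/(8D³N_a) = (77.5×10³)(5.2⁴)/(8·52.0³·5) = 10.075 N/mm
U = ½kδ² = 0.5 × 10.075 × 15.1² = 1148.6 N·mm = 1.1486 J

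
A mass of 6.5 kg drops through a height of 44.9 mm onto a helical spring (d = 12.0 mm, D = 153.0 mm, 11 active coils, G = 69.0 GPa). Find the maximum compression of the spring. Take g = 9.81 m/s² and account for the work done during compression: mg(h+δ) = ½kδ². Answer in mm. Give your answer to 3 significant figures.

k = Gd⁴/(8D³N_a) = (69.0×10³)(12.0⁴)/(8·153.0³·11) = 4.5396 N/mm
W = mg = 6.5 × 9.81 = 63.765 N
½kδ² − Wδ − Wh = 0 → δ = (W + √(W² + 2kWh))/k
δ = (63.765 + √(4066 + 25994.2))/4.5396 = (63.765 + 173.38)/4.5396 = 52.239 mm

52.2 mm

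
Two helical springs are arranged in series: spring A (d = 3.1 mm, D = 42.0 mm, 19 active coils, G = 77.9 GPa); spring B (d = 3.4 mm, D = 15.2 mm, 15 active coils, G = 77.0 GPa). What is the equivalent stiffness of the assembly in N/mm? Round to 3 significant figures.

0.623 N/mm

k_A = Gd⁴/(8D³N_a) = (77.9×10³)(3.1⁴)/(8·42.0³·19) = 0.63884 N/mm
k_B = Gd⁴/(8D³N_a) = (77.0×10³)(3.4⁴)/(8·15.2³·15) = 24.417 N/mm
Series: 1/k_eq = 1/0.63884 + 1/24.417 = 1.6063; k_eq = 0.62255 N/mm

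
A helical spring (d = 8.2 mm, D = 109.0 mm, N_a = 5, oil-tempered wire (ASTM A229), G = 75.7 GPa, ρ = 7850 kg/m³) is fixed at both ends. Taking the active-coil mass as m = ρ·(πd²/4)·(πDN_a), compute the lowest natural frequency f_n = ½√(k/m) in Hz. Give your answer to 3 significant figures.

48.2 Hz

k = Gd⁴/(8D³N_a) = (75.7×10³)(8.2⁴)/(8·109.0³·5) = 6.6071 N/mm = 6607.1 N/m
Wire length L = πDN_a = π·109.0·5 = 1712.2 mm
m = ρ·(πd²/4)·L = 7850 × 52.81×10⁻⁶ m² × 1.7122 m = 0.7098 kg
f_n = ½√(k/m) = 0.5·√(6607.1/0.7098) = 0.5·√(9308.5) = 48.24 Hz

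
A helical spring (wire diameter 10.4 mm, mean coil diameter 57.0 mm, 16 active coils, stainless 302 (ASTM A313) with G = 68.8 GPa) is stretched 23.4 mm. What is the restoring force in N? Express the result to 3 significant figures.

795 N

k = Gd⁴/(8D³N_a) = (68.8×10³)(10.4⁴)/(8·57.0³·16) = 33.954 N/mm
F = k·δ = 33.954 × 23.4 = 794.52 N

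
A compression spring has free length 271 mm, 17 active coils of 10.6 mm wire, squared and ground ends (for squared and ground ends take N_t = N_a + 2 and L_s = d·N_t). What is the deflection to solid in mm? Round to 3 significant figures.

N_t = 19; L_s = 10.6·19 = 201.4 mm
δ_solid = L₀ − L_s = 271 − 201.4 = 69.6 mm

69.6 mm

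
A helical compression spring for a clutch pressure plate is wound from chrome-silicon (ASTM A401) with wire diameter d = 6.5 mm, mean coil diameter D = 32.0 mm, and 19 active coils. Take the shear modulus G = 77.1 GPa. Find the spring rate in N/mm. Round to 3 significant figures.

27.6 N/mm

k = Gd⁴/(8D³N_a) = (77.1×10³ × 6.5⁴) / (8 × 32.0³ × 19)
  = 1.37628e+08 / 4.98074e+06 = 27.632 N/mm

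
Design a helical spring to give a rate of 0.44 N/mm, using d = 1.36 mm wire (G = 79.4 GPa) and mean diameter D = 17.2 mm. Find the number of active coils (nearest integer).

15

N_a = Gd⁴/(8D³k) = (79.4×10³ × 1.36⁴)/(8 × 17.2³ × 0.44)
    = 271629 / 17911.3 = 15.17 → 15 coils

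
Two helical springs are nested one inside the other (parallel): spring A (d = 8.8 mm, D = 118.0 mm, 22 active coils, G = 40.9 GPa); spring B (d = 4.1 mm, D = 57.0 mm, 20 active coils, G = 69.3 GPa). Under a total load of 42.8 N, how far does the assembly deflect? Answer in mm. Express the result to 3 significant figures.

28.4 mm

k_A = Gd⁴/(8D³N_a) = (40.9×10³)(8.8⁴)/(8·118.0³·22) = 0.84819 N/mm
k_B = Gd⁴/(8D³N_a) = (69.3×10³)(4.1⁴)/(8·57.0³·20) = 0.66088 N/mm
Parallel: k_eq = 0.84819 + 0.66088 = 1.5091 N/mm
δ = F/k_eq = 42.8/1.5091 = 28.362 mm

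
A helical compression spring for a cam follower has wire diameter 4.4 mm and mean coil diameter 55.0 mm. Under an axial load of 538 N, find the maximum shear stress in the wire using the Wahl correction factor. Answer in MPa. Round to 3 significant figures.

986 MPa

Spring index C = D/d = 55.0/4.4 = 12.5000
K_W = (4C−1)/(4C−4) + 0.615/C = 49.000/46.000 + 0.0492 = 1.1144
τ₀ = 8FD/(πd³) = 8·538·55.0/(π·4.4³) = 236720/267.61 = 884.56 MPa
τ_max = K·τ₀ = 1.1144 × 884.56 = 985.77 MPa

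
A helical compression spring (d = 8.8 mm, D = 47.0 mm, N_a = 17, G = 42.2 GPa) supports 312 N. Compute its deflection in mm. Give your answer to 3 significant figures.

k = Gd⁴/(8D³N_a) = (42.2×10³)(8.8⁴)/(8·47.0³·17) = 17.923 N/mm
δ = F/k = 312 / 17.923 = 17.408 mm

17.4 mm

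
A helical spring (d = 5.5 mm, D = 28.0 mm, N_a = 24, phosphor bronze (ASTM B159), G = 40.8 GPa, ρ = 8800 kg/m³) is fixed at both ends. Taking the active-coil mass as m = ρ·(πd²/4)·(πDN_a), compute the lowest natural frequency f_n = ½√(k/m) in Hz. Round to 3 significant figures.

k = Gd⁴/(8D³N_a) = (40.8×10³)(5.5⁴)/(8·28.0³·24) = 8.858 N/mm = 8858 N/m
Wire length L = πDN_a = π·28.0·24 = 2111.2 mm
m = ρ·(πd²/4)·L = 8800 × 23.758×10⁻⁶ m² × 2.1112 m = 0.44138 kg
f_n = ½√(k/m) = 0.5·√(8858/0.44138) = 0.5·√(20069) = 70.832 Hz

70.8 Hz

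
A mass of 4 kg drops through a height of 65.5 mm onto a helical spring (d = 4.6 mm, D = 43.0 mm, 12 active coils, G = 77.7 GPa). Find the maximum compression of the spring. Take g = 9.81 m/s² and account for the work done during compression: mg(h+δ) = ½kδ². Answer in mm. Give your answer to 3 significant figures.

43.3 mm

k = Gd⁴/(8D³N_a) = (77.7×10³)(4.6⁴)/(8·43.0³·12) = 4.558 N/mm
W = mg = 4 × 9.81 = 39.24 N
½kδ² − Wδ − Wh = 0 → δ = (W + √(W² + 2kWh))/k
δ = (39.24 + √(1539.8 + 23430.2))/4.558 = (39.24 + 158.02)/4.558 = 43.277 mm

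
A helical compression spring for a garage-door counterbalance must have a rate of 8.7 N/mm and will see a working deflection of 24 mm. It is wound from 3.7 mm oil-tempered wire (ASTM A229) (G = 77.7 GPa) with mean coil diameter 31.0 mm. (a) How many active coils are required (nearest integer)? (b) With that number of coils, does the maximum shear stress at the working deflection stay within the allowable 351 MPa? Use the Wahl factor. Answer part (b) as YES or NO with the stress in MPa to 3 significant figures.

(a) 7 coils; (b) NO, τ_max = 384 MPa

N_a = Gd⁴/(8D³k) = (77.7×10³)(3.7⁴)/(8·31.0³·8.7) = 7.023 → N_a = 7
Actual rate k = Gd⁴/(8D³·7) = 8.7288 N/mm
Working load F = kδ = 8.7288·24 = 209.49 N
C = 31.0/3.7 = 8.3784; K_W = (4C−1)/(4C−4)+0.615/C = 1.1751
τ_max = K_W·8FD/(πd³) = 1.1751·326.48 = 383.64 MPa
τ_max > 351 MPa → exceeds allowable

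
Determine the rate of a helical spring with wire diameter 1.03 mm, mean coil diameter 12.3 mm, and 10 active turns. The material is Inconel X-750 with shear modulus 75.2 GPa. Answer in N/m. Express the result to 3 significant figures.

569 N/m

k = Gd⁴/(8D³N_a) = (75.2×10³ × 1.03⁴) / (8 × 12.3³ × 10)
  = 84638.3 / 148869 = 0.56854 N/mm = 568.54 N/m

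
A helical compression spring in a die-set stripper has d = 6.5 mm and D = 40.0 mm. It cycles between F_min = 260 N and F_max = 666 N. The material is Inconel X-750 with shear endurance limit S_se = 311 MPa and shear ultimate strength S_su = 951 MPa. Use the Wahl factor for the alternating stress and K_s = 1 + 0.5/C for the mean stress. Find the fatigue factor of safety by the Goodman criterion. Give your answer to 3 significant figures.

2.01

C = D/d = 40.0/6.5 = 6.1538; K_W = (4C−1)/(4C−4)+0.615/C = 1.2455; K_s = 1+0.5/C = 1.0813
F_a = (F_max−F_min)/2 = 203 N; F_m = (F_max+F_min)/2 = 463 N
τ_a = K_W·8F_aD/(πd³) = 1.2455 × 75.293 = 93.775 MPa
τ_m = K_s·8F_mD/(πd³) = 1.0813 × 171.73 = 185.68 MPa
Goodman: 1/n_f = τ_a/S_se + τ_m/S_su = 93.775/311 + 185.68/951 = 0.30153 + 0.19525 = 0.49677
n_f = 1/0.49677 = 2.013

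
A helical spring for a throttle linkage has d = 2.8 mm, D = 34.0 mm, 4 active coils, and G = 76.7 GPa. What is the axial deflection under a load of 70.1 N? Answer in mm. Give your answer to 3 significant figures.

18.7 mm

k = Gd⁴/(8D³N_a) = (76.7×10³)(2.8⁴)/(8·34.0³·4) = 3.7484 N/mm
δ = F/k = 70.1 / 3.7484 = 18.702 mm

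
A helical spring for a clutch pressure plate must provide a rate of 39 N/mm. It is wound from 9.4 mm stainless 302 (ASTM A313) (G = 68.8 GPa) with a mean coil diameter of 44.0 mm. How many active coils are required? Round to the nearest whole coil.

N_a = Gd⁴/(8D³k) = (68.8×10³ × 9.4⁴)/(8 × 44.0³ × 39)
    = 5.37155e+08 / 2.65774e+07 = 20.21 → 20 coils

20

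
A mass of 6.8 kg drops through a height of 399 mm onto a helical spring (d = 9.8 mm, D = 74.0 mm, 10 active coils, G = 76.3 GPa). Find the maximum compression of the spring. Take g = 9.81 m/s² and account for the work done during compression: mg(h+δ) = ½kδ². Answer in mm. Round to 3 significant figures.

k = Gd⁴/(8D³N_a) = (76.3×10³)(9.8⁴)/(8·74.0³·10) = 21.709 N/mm
W = mg = 6.8 × 9.81 = 66.708 N
½kδ² − Wδ − Wh = 0 → δ = (W + √(W² + 2kWh))/k
δ = (66.708 + √(4450 + 1.15565e+06))/21.709 = (66.708 + 1077.1)/21.709 = 52.687 mm

52.7 mm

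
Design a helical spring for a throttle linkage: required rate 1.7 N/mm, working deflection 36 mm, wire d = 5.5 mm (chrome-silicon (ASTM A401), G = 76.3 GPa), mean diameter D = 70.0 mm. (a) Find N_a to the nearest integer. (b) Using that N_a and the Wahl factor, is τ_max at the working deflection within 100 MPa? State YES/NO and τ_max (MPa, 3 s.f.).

(a) 15 coils; (b) YES, τ_max = 72.8 MPa

N_a = Gd⁴/(8D³k) = (76.3×10³)(5.5⁴)/(8·70.0³·1.7) = 14.97 → N_a = 15
Actual rate k = Gd⁴/(8D³·15) = 1.6963 N/mm
Working load F = kδ = 1.6963·36 = 61.066 N
C = 70.0/5.5 = 12.7273; K_W = (4C−1)/(4C−4)+0.615/C = 1.1123
τ_max = K_W·8FD/(πd³) = 1.1123·65.426 = 72.772 MPa
τ_max ≤ 100 MPa → acceptable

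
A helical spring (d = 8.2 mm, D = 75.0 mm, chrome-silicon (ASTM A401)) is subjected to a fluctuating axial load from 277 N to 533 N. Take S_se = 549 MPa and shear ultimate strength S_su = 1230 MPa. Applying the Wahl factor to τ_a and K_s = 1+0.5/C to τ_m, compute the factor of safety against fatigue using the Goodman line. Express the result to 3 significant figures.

C = D/d = 75.0/8.2 = 9.1463; K_W = (4C−1)/(4C−4)+0.615/C = 1.1593; K_s = 1+0.5/C = 1.0547
F_a = (F_max−F_min)/2 = 128 N; F_m = (F_max+F_min)/2 = 405 N
τ_a = K_W·8F_aD/(πd³) = 1.1593 × 44.337 = 51.401 MPa
τ_m = K_s·8F_mD/(πd³) = 1.0547 × 140.29 = 147.96 MPa
Goodman: 1/n_f = τ_a/S_se + τ_m/S_su = 51.401/549 + 147.96/1230 = 0.09363 + 0.12029 = 0.21391
n_f = 1/0.21391 = 4.675

4.67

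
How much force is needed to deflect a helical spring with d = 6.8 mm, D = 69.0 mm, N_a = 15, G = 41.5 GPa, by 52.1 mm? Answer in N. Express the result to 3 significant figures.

117 N

k = Gd⁴/(8D³N_a) = (41.5×10³)(6.8⁴)/(8·69.0³·15) = 2.2509 N/mm
F = k·δ = 2.2509 × 52.1 = 117.27 N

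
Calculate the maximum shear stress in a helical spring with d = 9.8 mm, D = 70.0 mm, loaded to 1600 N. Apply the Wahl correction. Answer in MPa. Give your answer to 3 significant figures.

Spring index C = D/d = 70.0/9.8 = 7.1429
K_W = (4C−1)/(4C−4) + 0.615/C = 27.571/24.571 + 0.0861 = 1.2082
τ₀ = 8FD/(πd³) = 8·1600·70.0/(π·9.8³) = 896000/2956.8 = 303.03 MPa
τ_max = K·τ₀ = 1.2082 × 303.03 = 366.11 MPa

366 MPa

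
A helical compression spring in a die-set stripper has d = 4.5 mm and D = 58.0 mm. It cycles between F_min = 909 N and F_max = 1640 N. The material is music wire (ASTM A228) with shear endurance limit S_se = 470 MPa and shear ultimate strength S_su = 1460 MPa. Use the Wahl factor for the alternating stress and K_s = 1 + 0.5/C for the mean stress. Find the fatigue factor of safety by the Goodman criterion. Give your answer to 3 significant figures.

C = D/d = 58.0/4.5 = 12.8889; K_W = (4C−1)/(4C−4)+0.615/C = 1.1108; K_s = 1+0.5/C = 1.0388
F_a = (F_max−F_min)/2 = 365.5 N; F_m = (F_max+F_min)/2 = 1274.5 N
τ_a = K_W·8F_aD/(πd³) = 1.1108 × 592.4 = 658.04 MPa
τ_m = K_s·8F_mD/(πd³) = 1.0388 × 2065.7 = 2145.9 MPa
Goodman: 1/n_f = τ_a/S_se + τ_m/S_su = 658.04/470 + 2145.9/1460 = 1.40009 + 1.46976 = 2.8699
n_f = 1/2.8699 = 0.3485

0.348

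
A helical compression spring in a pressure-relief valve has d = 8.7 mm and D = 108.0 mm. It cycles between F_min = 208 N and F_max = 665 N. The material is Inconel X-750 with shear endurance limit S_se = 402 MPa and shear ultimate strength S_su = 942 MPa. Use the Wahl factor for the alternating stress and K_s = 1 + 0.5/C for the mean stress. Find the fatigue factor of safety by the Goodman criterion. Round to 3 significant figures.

2.15

C = D/d = 108.0/8.7 = 12.4138; K_W = (4C−1)/(4C−4)+0.615/C = 1.1153; K_s = 1+0.5/C = 1.0403
F_a = (F_max−F_min)/2 = 228.5 N; F_m = (F_max+F_min)/2 = 436.5 N
τ_a = K_W·8F_aD/(πd³) = 1.1153 × 95.432 = 106.43 MPa
τ_m = K_s·8F_mD/(πd³) = 1.0403 × 182.3 = 189.64 MPa
Goodman: 1/n_f = τ_a/S_se + τ_m/S_su = 106.43/402 + 189.64/942 = 0.26475 + 0.20132 = 0.46607
n_f = 1/0.46607 = 2.146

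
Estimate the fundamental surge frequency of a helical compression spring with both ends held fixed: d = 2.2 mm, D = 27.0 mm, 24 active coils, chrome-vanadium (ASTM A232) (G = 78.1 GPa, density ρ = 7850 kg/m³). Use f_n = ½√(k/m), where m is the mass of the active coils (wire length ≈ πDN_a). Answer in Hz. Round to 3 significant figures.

44.6 Hz

k = Gd⁴/(8D³N_a) = (78.1×10³)(2.2⁴)/(8·27.0³·24) = 0.48412 N/mm = 484.12 N/m
Wire length L = πDN_a = π·27.0·24 = 2035.8 mm
m = ρ·(πd²/4)·L = 7850 × 3.8013×10⁻⁶ m² × 2.0358 m = 0.060748 kg
f_n = ½√(k/m) = 0.5·√(484.12/0.060748) = 0.5·√(7969.3) = 44.635 Hz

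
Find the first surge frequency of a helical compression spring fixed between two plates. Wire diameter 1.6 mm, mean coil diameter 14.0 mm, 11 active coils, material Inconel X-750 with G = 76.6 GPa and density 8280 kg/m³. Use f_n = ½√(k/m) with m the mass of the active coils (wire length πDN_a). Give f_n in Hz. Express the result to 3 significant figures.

k = Gd⁴/(8D³N_a) = (76.6×10³)(1.6⁴)/(8·14.0³·11) = 2.0789 N/mm = 2078.9 N/m
Wire length L = πDN_a = π·14.0·11 = 483.81 mm
m = ρ·(πd²/4)·L = 8280 × 2.0106×10⁻⁶ m² × 0.48381 m = 0.0080544 kg
f_n = ½√(k/m) = 0.5·√(2078.9/0.0080544) = 0.5·√(2.5811e+05) = 254.02 Hz

254 Hz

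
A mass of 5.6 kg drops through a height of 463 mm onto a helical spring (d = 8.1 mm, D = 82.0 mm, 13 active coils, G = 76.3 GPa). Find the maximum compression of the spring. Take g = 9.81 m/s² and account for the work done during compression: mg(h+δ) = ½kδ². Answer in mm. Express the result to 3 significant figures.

104 mm

k = Gd⁴/(8D³N_a) = (76.3×10³)(8.1⁴)/(8·82.0³·13) = 5.7278 N/mm
W = mg = 5.6 × 9.81 = 54.936 N
½kδ² − Wδ − Wh = 0 → δ = (W + √(W² + 2kWh))/k
δ = (54.936 + √(3018 + 291379))/5.7278 = (54.936 + 542.58)/5.7278 = 104.32 mm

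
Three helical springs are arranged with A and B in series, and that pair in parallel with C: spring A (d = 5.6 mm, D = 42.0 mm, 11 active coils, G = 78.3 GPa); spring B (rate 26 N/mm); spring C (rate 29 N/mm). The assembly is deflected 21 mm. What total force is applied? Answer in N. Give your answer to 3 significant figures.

k_A = Gd⁴/(8D³N_a) = (78.3×10³)(5.6⁴)/(8·42.0³·11) = 11.811 N/mm
Springs A,B series: k_AB = 1/(1/11.811+1/26) = 8.1216 N/mm; parallel with C: k_eq = 8.1216+29 = 37.122 N/mm
F = k_eq·δ = 37.122·21 = 779.55 N

780 N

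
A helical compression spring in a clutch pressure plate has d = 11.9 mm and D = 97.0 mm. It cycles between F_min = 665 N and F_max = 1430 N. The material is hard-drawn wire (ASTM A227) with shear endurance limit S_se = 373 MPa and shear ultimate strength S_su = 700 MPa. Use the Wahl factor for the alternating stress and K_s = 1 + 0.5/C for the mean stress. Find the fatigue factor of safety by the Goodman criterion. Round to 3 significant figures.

2.44

C = D/d = 97.0/11.9 = 8.1513; K_W = (4C−1)/(4C−4)+0.615/C = 1.1803; K_s = 1+0.5/C = 1.0613
F_a = (F_max−F_min)/2 = 382.5 N; F_m = (F_max+F_min)/2 = 1047.5 N
τ_a = K_W·8F_aD/(πd³) = 1.1803 × 56.066 = 66.177 MPa
τ_m = K_s·8F_mD/(πd³) = 1.0613 × 153.54 = 162.96 MPa
Goodman: 1/n_f = τ_a/S_se + τ_m/S_su = 66.177/373 + 162.96/700 = 0.17742 + 0.23280 = 0.41022
n_f = 1/0.41022 = 2.438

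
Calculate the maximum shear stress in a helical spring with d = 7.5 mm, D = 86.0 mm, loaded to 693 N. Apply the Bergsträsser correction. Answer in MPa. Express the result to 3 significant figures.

402 MPa

Spring index C = D/d = 86.0/7.5 = 11.4667
K_B = (4C+2)/(4C−3) = 47.867/42.867 = 1.1166
τ₀ = 8FD/(πd³) = 8·693·86.0/(π·7.5³) = 476784/1325.4 = 359.74 MPa
τ_max = K·τ₀ = 1.1166 × 359.74 = 401.7 MPa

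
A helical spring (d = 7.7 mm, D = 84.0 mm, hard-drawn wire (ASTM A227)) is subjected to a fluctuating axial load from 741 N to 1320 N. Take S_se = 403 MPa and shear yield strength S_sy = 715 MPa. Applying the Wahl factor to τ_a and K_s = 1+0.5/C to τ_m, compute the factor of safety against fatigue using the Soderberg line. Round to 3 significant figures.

C = D/d = 84.0/7.7 = 10.9091; K_W = (4C−1)/(4C−4)+0.615/C = 1.1321; K_s = 1+0.5/C = 1.0458
F_a = (F_max−F_min)/2 = 289.5 N; F_m = (F_max+F_min)/2 = 1030.5 N
τ_a = K_W·8F_aD/(πd³) = 1.1321 × 135.64 = 153.56 MPa
τ_m = K_s·8F_mD/(πd³) = 1.0458 × 482.83 = 504.96 MPa
Soderberg: 1/n_f = τ_a/S_se + τ_m/S_sy = 153.56/403 + 504.96/715 = 0.38103 + 0.70624 = 1.0873
n_f = 1/1.0873 = 0.9197

0.920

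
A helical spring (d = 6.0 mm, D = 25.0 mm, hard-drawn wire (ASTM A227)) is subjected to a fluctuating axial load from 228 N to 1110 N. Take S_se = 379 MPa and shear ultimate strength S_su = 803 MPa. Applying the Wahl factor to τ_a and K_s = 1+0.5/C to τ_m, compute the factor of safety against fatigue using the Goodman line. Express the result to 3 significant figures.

1.33

C = D/d = 25.0/6.0 = 4.1667; K_W = (4C−1)/(4C−4)+0.615/C = 1.3844; K_s = 1+0.5/C = 1.1200
F_a = (F_max−F_min)/2 = 441 N; F_m = (F_max+F_min)/2 = 669 N
τ_a = K_W·8F_aD/(πd³) = 1.3844 × 129.98 = 179.94 MPa
τ_m = K_s·8F_mD/(πd³) = 1.1200 × 197.18 = 220.84 MPa
Goodman: 1/n_f = τ_a/S_se + τ_m/S_su = 179.94/379 + 220.84/803 = 0.47479 + 0.27501 = 0.7498
n_f = 1/0.7498 = 1.334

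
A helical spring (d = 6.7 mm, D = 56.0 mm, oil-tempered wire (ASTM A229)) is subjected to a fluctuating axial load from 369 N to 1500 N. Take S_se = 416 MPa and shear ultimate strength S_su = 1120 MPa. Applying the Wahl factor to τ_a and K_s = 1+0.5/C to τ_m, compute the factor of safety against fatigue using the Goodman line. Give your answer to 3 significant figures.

C = D/d = 56.0/6.7 = 8.3582; K_W = (4C−1)/(4C−4)+0.615/C = 1.1755; K_s = 1+0.5/C = 1.0598
F_a = (F_max−F_min)/2 = 565.5 N; F_m = (F_max+F_min)/2 = 934.5 N
τ_a = K_W·8F_aD/(πd³) = 1.1755 × 268.12 = 315.18 MPa
τ_m = K_s·8F_mD/(πd³) = 1.0598 × 443.08 = 469.59 MPa
Goodman: 1/n_f = τ_a/S_se + τ_m/S_su = 315.18/416 + 469.59/1120 = 0.75765 + 0.41927 = 1.1769
n_f = 1/1.1769 = 0.8497

0.850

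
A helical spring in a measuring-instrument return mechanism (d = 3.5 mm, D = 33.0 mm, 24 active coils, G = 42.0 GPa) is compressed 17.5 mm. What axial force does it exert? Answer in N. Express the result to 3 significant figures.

16.0 N

k = Gd⁴/(8D³N_a) = (42.0×10³)(3.5⁴)/(8·33.0³·24) = 0.91344 N/mm
F = k·δ = 0.91344 × 17.5 = 15.985 N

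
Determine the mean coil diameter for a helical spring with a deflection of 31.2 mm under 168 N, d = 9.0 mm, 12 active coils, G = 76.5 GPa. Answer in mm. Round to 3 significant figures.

99.0 mm

Required rate k = F/δ = 168/31.2 = 5.3846 N/mm
D = (Gd⁴/(8N_a·k))^(1/3) = (76.5×10³·9.0⁴/(8·12·5.3846))^(1/3)
  = (970969)^(1/3) = 99.0228 mm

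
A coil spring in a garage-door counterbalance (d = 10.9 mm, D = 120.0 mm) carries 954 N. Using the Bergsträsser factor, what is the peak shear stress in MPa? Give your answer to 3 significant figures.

253 MPa

Spring index C = D/d = 120.0/10.9 = 11.0092
K_B = (4C+2)/(4C−3) = 46.037/41.037 = 1.1218
τ₀ = 8FD/(πd³) = 8·954·120.0/(π·10.9³) = 915840/4068.5 = 225.11 MPa
τ_max = K·τ₀ = 1.1218 × 225.11 = 252.54 MPa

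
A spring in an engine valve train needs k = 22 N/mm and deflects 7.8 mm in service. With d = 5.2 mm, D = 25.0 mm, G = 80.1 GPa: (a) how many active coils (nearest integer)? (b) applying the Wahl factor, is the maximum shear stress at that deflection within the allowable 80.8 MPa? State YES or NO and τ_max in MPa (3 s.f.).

N_a = Gd⁴/(8D³k) = (80.1×10³)(5.2⁴)/(8·25.0³·22) = 21.3 → N_a = 21
Actual rate k = Gd⁴/(8D³·21) = 22.311 N/mm
Working load F = kδ = 22.311·7.8 = 174.02 N
C = 25.0/5.2 = 4.8077; K_W = (4C−1)/(4C−4)+0.615/C = 1.3249
τ_max = K_W·8FD/(πd³) = 1.3249·78.792 = 104.39 MPa
τ_max > 80.8 MPa → exceeds allowable

(a) 21 coils; (b) NO, τ_max = 104 MPa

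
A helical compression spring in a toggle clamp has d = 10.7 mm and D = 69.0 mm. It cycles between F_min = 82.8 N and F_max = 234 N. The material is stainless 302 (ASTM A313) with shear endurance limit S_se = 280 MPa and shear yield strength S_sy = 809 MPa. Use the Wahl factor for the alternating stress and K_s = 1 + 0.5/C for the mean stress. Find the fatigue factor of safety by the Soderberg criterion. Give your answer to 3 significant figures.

C = D/d = 69.0/10.7 = 6.4486; K_W = (4C−1)/(4C−4)+0.615/C = 1.2330; K_s = 1+0.5/C = 1.0775
F_a = (F_max−F_min)/2 = 75.6 N; F_m = (F_max+F_min)/2 = 158.4 N
τ_a = K_W·8F_aD/(πd³) = 1.2330 × 10.843 = 13.37 MPa
τ_m = K_s·8F_mD/(πd³) = 1.0775 × 22.719 = 24.481 MPa
Soderberg: 1/n_f = τ_a/S_se + τ_m/S_sy = 13.37/280 + 24.481/809 = 0.04775 + 0.03026 = 0.07801
n_f = 1/0.07801 = 12.82

12.8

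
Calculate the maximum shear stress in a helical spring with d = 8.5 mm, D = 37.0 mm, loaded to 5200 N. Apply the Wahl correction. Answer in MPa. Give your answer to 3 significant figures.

1090 MPa

Spring index C = D/d = 37.0/8.5 = 4.3529
K_W = (4C−1)/(4C−4) + 0.615/C = 16.412/13.412 + 0.1413 = 1.3650
τ₀ = 8FD/(πd³) = 8·5200·37.0/(π·8.5³) = 1.5392e+06/1929.3 = 797.79 MPa
τ_max = K·τ₀ = 1.3650 × 797.79 = 1089 MPa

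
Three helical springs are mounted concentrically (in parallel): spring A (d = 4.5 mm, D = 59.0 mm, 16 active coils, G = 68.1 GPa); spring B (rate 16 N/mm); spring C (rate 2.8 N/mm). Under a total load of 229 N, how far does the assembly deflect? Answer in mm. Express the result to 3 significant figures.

11.5 mm

k_A = Gd⁴/(8D³N_a) = (68.1×10³)(4.5⁴)/(8·59.0³·16) = 1.0623 N/mm
Parallel: k_eq = 1.0623 + 16 + 2.8 = 19.862 N/mm
δ = F/k_eq = 229/19.862 = 11.529 mm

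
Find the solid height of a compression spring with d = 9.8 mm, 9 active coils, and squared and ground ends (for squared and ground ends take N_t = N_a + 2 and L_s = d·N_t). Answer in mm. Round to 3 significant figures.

squared and ground ends: N_t = N_a + 2 = 9 + 2 = 11
L_s = d·N_t = 9.8 × 11 = 107.8 mm

108 mm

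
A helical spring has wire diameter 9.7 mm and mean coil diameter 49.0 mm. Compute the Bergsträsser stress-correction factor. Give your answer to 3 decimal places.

1.291

C = D/d = 49.0/9.7 = 5.0515
K_B = (4C+2)/(4C−3) = 22.206/17.206 = 1.2906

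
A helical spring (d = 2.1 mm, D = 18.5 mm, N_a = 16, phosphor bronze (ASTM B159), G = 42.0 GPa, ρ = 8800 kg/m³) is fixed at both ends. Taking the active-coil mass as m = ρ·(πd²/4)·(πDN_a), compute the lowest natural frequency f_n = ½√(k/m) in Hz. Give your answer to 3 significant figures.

94.3 Hz

k = Gd⁴/(8D³N_a) = (42.0×10³)(2.1⁴)/(8·18.5³·16) = 1.0079 N/mm = 1007.9 N/m
Wire length L = πDN_a = π·18.5·16 = 929.91 mm
m = ρ·(πd²/4)·L = 8800 × 3.4636×10⁻⁶ m² × 0.92991 m = 0.028343 kg
f_n = ½√(k/m) = 0.5·√(1007.9/0.028343) = 0.5·√(35559) = 94.285 Hz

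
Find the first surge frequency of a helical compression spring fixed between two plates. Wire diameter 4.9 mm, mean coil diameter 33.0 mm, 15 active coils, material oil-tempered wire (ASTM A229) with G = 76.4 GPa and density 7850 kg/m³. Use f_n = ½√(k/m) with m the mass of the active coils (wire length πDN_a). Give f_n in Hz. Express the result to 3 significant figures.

k = Gd⁴/(8D³N_a) = (76.4×10³)(4.9⁴)/(8·33.0³·15) = 10.213 N/mm = 10213 N/m
Wire length L = πDN_a = π·33.0·15 = 1555.1 mm
m = ρ·(πd²/4)·L = 7850 × 18.857×10⁻⁶ m² × 1.5551 m = 0.2302 kg
f_n = ½√(k/m) = 0.5·√(10213/0.2302) = 0.5·√(44366) = 105.32 Hz

105 Hz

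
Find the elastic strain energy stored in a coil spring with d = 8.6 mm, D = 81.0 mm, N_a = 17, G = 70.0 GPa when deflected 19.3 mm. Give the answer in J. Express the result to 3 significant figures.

0.987 J

k = Gd⁴/(8D³N_a) = (70.0×10³)(8.6⁴)/(8·81.0³·17) = 5.2978 N/mm
U = ½kδ² = 0.5 × 5.2978 × 19.3² = 986.69 N·mm = 0.98669 J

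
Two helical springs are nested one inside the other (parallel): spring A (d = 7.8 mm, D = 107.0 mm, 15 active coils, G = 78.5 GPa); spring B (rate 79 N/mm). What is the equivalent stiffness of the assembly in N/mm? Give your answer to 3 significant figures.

k_A = Gd⁴/(8D³N_a) = (78.5×10³)(7.8⁴)/(8·107.0³·15) = 1.9766 N/mm
Parallel: k_eq = 1.9766 + 79 = 80.977 N/mm

81.0 N/mm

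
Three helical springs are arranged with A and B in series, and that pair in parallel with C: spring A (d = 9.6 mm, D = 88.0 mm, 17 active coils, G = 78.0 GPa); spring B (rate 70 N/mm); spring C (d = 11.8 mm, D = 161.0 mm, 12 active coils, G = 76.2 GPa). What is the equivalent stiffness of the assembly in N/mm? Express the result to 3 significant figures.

10.2 N/mm

k_A = Gd⁴/(8D³N_a) = (78.0×10³)(9.6⁴)/(8·88.0³·17) = 7.1481 N/mm
k_C = Gd⁴/(8D³N_a) = (76.2×10³)(11.8⁴)/(8·161.0³·12) = 3.6875 N/mm
Springs A,B series: k_AB = 1/(1/7.1481+1/70) = 6.4858 N/mm; parallel with C: k_eq = 6.4858+3.6875 = 10.173 N/mm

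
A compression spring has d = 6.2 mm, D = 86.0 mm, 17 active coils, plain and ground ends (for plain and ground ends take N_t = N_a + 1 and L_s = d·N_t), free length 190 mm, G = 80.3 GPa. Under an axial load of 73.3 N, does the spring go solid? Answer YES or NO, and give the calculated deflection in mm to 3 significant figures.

k = Gd⁴/(8D³N_a) = (80.3×10³)(6.2⁴)/(8·86.0³·17) = 1.3717 N/mm
N_t = 18; L_s = 6.2·18 = 111.6 mm; δ_solid = L₀ − L_s = 190 − 111.6 = 78.4 mm
δ = F/k = 73.3/1.3717 = 53.439 mm
δ < δ_solid → spring does not go solid

NO, δ = 53.4 mm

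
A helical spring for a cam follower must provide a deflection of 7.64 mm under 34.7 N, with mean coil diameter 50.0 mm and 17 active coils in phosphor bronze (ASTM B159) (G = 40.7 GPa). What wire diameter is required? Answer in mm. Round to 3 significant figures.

Required rate k = F/δ = 34.7/7.64 = 4.5419 N/mm
d = (8D³N_a·k / G)^(1/4) = (8·50.0³·17·4.5419 / (40.7×10³))^0.25
  = (1897.1)^0.25 = 6.5997 mm

6.60 mm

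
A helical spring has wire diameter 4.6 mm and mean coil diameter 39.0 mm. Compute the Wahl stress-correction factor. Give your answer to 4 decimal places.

1.1728

C = D/d = 39.0/4.6 = 8.4783
K_W = (4C−1)/(4C−4) + 0.615/C = 32.913/29.913 + 0.0725 = 1.1728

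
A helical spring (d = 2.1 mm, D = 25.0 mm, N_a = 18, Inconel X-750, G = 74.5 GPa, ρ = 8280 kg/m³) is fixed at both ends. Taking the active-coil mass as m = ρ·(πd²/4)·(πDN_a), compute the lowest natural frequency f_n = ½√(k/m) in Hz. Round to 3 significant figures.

63.0 Hz

k = Gd⁴/(8D³N_a) = (74.5×10³)(2.1⁴)/(8·25.0³·18) = 0.64395 N/mm = 643.95 N/m
Wire length L = πDN_a = π·25.0·18 = 1413.7 mm
m = ρ·(πd²/4)·L = 8280 × 3.4636×10⁻⁶ m² × 1.4137 m = 0.040543 kg
f_n = ½√(k/m) = 0.5·√(643.95/0.040543) = 0.5·√(15883) = 63.014 Hz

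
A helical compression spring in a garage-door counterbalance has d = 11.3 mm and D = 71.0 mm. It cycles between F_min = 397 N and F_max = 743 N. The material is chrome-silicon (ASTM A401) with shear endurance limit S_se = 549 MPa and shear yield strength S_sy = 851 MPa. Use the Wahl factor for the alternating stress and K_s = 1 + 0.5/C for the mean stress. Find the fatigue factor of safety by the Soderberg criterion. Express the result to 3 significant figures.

7.17

C = D/d = 71.0/11.3 = 6.2832; K_W = (4C−1)/(4C−4)+0.615/C = 1.2398; K_s = 1+0.5/C = 1.0796
F_a = (F_max−F_min)/2 = 173 N; F_m = (F_max+F_min)/2 = 570 N
τ_a = K_W·8F_aD/(πd³) = 1.2398 × 21.678 = 26.877 MPa
τ_m = K_s·8F_mD/(πd³) = 1.0796 × 71.423 = 77.107 MPa
Soderberg: 1/n_f = τ_a/S_se + τ_m/S_sy = 26.877/549 + 77.107/851 = 0.04896 + 0.09061 = 0.13956
n_f = 1/0.13956 = 7.165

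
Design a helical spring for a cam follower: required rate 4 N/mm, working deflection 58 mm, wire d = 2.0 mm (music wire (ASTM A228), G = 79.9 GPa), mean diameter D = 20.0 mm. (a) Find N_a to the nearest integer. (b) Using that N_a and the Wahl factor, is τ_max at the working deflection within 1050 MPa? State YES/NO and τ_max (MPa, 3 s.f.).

N_a = Gd⁴/(8D³k) = (79.9×10³)(2.0⁴)/(8·20.0³·4) = 4.994 → N_a = 5
Actual rate k = Gd⁴/(8D³·5) = 3.995 N/mm
Working load F = kδ = 3.995·58 = 231.71 N
C = 20.0/2.0 = 10.0000; K_W = (4C−1)/(4C−4)+0.615/C = 1.1448
τ_max = K_W·8FD/(πd³) = 1.1448·1475.1 = 1688.8 MPa
τ_max > 1050 MPa → exceeds allowable

(a) 5 coils; (b) NO, τ_max = 1690 MPa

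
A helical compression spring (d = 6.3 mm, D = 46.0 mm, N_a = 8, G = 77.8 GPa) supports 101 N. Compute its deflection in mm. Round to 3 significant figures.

5.13 mm

k = Gd⁴/(8D³N_a) = (77.8×10³)(6.3⁴)/(8·46.0³·8) = 19.674 N/mm
δ = F/k = 101 / 19.674 = 5.1337 mm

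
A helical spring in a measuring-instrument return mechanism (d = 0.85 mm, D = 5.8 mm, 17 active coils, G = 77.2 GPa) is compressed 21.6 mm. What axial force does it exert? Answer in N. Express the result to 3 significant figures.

k = Gd⁴/(8D³N_a) = (77.2×10³)(0.85⁴)/(8·5.8³·17) = 1.5187 N/mm
F = k·δ = 1.5187 × 21.6 = 32.804 N

32.8 N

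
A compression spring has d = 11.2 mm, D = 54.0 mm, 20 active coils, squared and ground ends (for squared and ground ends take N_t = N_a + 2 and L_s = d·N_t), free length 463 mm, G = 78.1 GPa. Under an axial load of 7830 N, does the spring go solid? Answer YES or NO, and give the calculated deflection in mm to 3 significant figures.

k = Gd⁴/(8D³N_a) = (78.1×10³)(11.2⁴)/(8·54.0³·20) = 48.778 N/mm
N_t = 22; L_s = 11.2·22 = 246.4 mm; δ_solid = L₀ − L_s = 463 − 246.4 = 216.6 mm
δ = F/k = 7830/48.778 = 160.52 mm
δ < δ_solid → spring does not go solid

NO, δ = 161 mm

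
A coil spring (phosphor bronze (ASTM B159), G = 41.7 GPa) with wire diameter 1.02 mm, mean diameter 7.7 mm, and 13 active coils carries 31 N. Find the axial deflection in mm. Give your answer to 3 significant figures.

k = Gd⁴/(8D³N_a) = (41.7×10³)(1.02⁴)/(8·7.7³·13) = 0.95067 N/mm
δ = F/k = 31 / 0.95067 = 32.608 mm

32.6 mm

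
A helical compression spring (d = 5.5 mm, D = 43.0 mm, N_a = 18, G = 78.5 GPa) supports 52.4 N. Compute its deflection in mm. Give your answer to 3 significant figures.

8.35 mm

k = Gd⁴/(8D³N_a) = (78.5×10³)(5.5⁴)/(8·43.0³·18) = 6.2741 N/mm
δ = F/k = 52.4 / 6.2741 = 8.3518 mm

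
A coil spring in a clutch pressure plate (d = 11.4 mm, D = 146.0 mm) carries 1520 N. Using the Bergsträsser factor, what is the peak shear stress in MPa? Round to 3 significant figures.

421 MPa

Spring index C = D/d = 146.0/11.4 = 12.8070
K_B = (4C+2)/(4C−3) = 53.228/48.228 = 1.1037
τ₀ = 8FD/(πd³) = 8·1520·146.0/(π·11.4³) = 1.77536e+06/4654.4 = 381.44 MPa
τ_max = K·τ₀ = 1.1037 × 381.44 = 420.98 MPa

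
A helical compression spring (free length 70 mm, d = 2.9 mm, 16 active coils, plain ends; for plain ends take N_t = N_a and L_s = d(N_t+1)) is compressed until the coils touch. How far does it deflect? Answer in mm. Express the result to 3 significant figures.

N_t = 16; L_s = 2.9·17 = 49.3 mm
δ_solid = L₀ − L_s = 70 − 49.3 = 20.7 mm

20.7 mm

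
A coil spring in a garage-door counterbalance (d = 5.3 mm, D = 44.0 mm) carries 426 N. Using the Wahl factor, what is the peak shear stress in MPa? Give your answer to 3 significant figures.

377 MPa

Spring index C = D/d = 44.0/5.3 = 8.3019
K_W = (4C−1)/(4C−4) + 0.615/C = 32.208/29.208 + 0.0741 = 1.1768
τ₀ = 8FD/(πd³) = 8·426·44.0/(π·5.3³) = 149952/467.71 = 320.61 MPa
τ_max = K·τ₀ = 1.1768 × 320.61 = 377.29 MPa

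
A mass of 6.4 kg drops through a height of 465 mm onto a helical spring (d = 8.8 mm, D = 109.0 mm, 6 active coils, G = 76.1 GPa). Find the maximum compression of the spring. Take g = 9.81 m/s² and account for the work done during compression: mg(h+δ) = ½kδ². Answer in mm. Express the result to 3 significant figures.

k = Gd⁴/(8D³N_a) = (76.1×10³)(8.8⁴)/(8·109.0³·6) = 7.3417 N/mm
W = mg = 6.4 × 9.81 = 62.784 N
½kδ² − Wδ − Wh = 0 → δ = (W + √(W² + 2kWh))/k
δ = (62.784 + √(3941.8 + 428673))/7.3417 = (62.784 + 657.73)/7.3417 = 98.141 mm

98.1 mm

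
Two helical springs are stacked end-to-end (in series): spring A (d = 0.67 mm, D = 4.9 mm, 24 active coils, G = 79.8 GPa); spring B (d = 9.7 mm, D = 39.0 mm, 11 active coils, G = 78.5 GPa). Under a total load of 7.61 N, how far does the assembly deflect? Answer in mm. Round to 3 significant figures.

k_A = Gd⁴/(8D³N_a) = (79.8×10³)(0.67⁴)/(8·4.9³·24) = 0.71189 N/mm
k_B = Gd⁴/(8D³N_a) = (78.5×10³)(9.7⁴)/(8·39.0³·11) = 133.13 N/mm
Series: 1/k_eq = 1/0.71189 + 1/133.13 = 1.4122; k_eq = 0.7081 N/mm
δ = F/k_eq = 7.61/0.7081 = 10.747 mm

10.7 mm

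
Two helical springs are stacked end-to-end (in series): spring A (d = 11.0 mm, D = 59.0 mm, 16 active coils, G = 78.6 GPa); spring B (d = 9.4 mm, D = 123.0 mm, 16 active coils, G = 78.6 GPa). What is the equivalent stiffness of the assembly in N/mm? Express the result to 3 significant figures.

k_A = Gd⁴/(8D³N_a) = (78.6×10³)(11.0⁴)/(8·59.0³·16) = 43.775 N/mm
k_B = Gd⁴/(8D³N_a) = (78.6×10³)(9.4⁴)/(8·123.0³·16) = 2.5764 N/mm
Series: 1/k_eq = 1/43.775 + 1/2.5764 = 0.41099; k_eq = 2.4332 N/mm

2.43 N/mm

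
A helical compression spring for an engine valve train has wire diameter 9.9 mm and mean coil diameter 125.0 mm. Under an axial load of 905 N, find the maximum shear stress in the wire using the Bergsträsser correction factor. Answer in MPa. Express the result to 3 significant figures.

Spring index C = D/d = 125.0/9.9 = 12.6263
K_B = (4C+2)/(4C−3) = 52.505/47.505 = 1.1053
τ₀ = 8FD/(πd³) = 8·905·125.0/(π·9.9³) = 905000/3048.3 = 296.89 MPa
τ_max = K·τ₀ = 1.1053 × 296.89 = 328.14 MPa

328 MPa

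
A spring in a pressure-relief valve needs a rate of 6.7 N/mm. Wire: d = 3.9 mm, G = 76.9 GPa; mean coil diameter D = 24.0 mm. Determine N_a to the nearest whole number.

24

N_a = Gd⁴/(8D³k) = (76.9×10³ × 3.9⁴)/(8 × 24.0³ × 6.7)
    = 1.77904e+07 / 740966 = 24.01 → 24 coils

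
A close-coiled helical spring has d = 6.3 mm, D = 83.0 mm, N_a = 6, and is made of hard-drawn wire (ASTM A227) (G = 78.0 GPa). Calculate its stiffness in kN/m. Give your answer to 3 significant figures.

4.48 kN/m

k = Gd⁴/(8D³N_a) = (78.0×10³ × 6.3⁴) / (8 × 83.0³ × 6)
  = 1.22873e+08 / 2.74458e+07 = 4.4769 N/mm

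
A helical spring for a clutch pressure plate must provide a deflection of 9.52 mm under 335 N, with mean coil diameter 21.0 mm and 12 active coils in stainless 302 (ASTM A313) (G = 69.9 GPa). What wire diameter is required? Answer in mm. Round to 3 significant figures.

Required rate k = F/δ = 335/9.52 = 35.189 N/mm
d = (8D³N_a·k / G)^(1/4) = (8·21.0³·12·35.189 / (69.9×10³))^0.25
  = (447.57)^0.25 = 4.5995 mm

4.60 mm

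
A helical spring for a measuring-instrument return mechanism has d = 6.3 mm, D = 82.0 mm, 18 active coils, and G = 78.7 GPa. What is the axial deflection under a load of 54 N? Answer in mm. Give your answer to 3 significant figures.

34.6 mm

k = Gd⁴/(8D³N_a) = (78.7×10³)(6.3⁴)/(8·82.0³·18) = 1.5615 N/mm
δ = F/k = 54 / 1.5615 = 34.583 mm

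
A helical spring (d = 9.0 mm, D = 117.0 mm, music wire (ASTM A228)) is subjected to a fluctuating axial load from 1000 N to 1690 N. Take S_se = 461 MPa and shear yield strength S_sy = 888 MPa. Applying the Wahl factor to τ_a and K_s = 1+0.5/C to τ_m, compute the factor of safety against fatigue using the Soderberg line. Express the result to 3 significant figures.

1.02

C = D/d = 117.0/9.0 = 13.0000; K_W = (4C−1)/(4C−4)+0.615/C = 1.1098; K_s = 1+0.5/C = 1.0385
F_a = (F_max−F_min)/2 = 345 N; F_m = (F_max+F_min)/2 = 1345 N
τ_a = K_W·8F_aD/(πd³) = 1.1098 × 141 = 156.48 MPa
τ_m = K_s·8F_mD/(πd³) = 1.0385 × 549.69 = 570.84 MPa
Soderberg: 1/n_f = τ_a/S_se + τ_m/S_sy = 156.48/461 + 570.84/888 = 0.33944 + 0.64283 = 0.98227
n_f = 1/0.98227 = 1.018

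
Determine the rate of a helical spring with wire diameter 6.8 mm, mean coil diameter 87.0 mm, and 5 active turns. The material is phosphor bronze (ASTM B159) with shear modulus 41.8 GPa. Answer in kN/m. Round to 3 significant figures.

k = Gd⁴/(8D³N_a) = (41.8×10³ × 6.8⁴) / (8 × 87.0³ × 5)
  = 8.93742e+07 / 2.63401e+07 = 3.3931 N/mm

3.39 kN/m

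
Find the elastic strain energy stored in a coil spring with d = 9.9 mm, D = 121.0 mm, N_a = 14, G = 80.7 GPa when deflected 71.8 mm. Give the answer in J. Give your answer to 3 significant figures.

k = Gd⁴/(8D³N_a) = (80.7×10³)(9.9⁴)/(8·121.0³·14) = 3.907 N/mm
U = ½kδ² = 0.5 × 3.907 × 71.8² = 10071 N·mm = 10.071 J

10.1 J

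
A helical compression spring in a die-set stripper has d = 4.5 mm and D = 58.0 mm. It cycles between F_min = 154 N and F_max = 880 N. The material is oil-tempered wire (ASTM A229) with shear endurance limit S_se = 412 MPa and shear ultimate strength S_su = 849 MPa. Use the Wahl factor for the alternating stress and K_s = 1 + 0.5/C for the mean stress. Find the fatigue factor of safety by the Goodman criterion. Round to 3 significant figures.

0.383

C = D/d = 58.0/4.5 = 12.8889; K_W = (4C−1)/(4C−4)+0.615/C = 1.1108; K_s = 1+0.5/C = 1.0388
F_a = (F_max−F_min)/2 = 363 N; F_m = (F_max+F_min)/2 = 517 N
τ_a = K_W·8F_aD/(πd³) = 1.1108 × 588.35 = 653.54 MPa
τ_m = K_s·8F_mD/(πd³) = 1.0388 × 837.96 = 870.46 MPa
Goodman: 1/n_f = τ_a/S_se + τ_m/S_su = 653.54/412 + 870.46/849 = 1.58626 + 1.02528 = 2.6115
n_f = 1/2.6115 = 0.3829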